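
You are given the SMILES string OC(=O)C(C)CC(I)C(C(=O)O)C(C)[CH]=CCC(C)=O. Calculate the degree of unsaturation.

Molecular formula: C14H21IO5.
DoU = (2C + 2 + N − H − X) / 2, where X is the halogen count and O/S are ignored.
    = (2·14 + 2 + 0 − 21 − 1) / 2 = 8 / 2 = 4.

4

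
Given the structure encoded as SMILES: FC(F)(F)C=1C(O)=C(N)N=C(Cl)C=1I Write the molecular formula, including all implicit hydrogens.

Walk through each heavy atom and fill implicit hydrogens from standard valence (C 4, N 3, O 2, S 2, halogen 1):
  atom 1: F (halogen, monovalent) → 0 H
  atom 2: C, bond orders sum to 4 (valence 4) → 0 H
  atom 3: F (halogen, monovalent) → 0 H
  atom 4: F (halogen, monovalent) → 0 H
  atom 5: C, bond orders sum to 4 (valence 4) → 0 H
  atom 6: C, bond orders sum to 4 (valence 4) → 0 H
  atom 7: O, bond orders sum to 1 (valence 2) → 1 H
  atom 8: C, bond orders sum to 4 (valence 4) → 0 H
  atom 9: N, bond orders sum to 1 (valence 3) → 2 H
  atom 10: N, bond orders sum to 3 (valence 3) → 0 H
  atom 11: C, bond orders sum to 4 (valence 4) → 0 H
  atom 12: Cl (halogen, monovalent) → 0 H
  atom 13: C, bond orders sum to 4 (valence 4) → 0 H
  atom 14: I (halogen, monovalent) → 0 H
Totals → C:6, H:3, Cl:1, F:3, I:1, N:2, O:1.
In Hill order: C6H3ClF3IN2O.

C6H3ClF3IN2O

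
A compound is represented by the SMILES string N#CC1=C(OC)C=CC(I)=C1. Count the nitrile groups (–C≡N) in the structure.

The nitrile motif appears at heavy-atom position 2 in the SMILES.
Other groups present: 1 ether.
Nitrile count: 1.

1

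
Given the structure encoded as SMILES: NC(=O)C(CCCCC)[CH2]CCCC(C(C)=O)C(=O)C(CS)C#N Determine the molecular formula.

C18H30N2O3S

Walk through each heavy atom and fill implicit hydrogens from standard valence (C 4, N 3, O 2, S 2, halogen 1):
  atom 1: N, bond orders sum to 1 (valence 3) → 2 H
  atom 2: C, bond orders sum to 4 (valence 4) → 0 H
  atom 3: O, bond orders sum to 2 (valence 2) → 0 H
  atom 4: C, bond orders sum to 3 (valence 4) → 1 H
  atom 5: C, bond orders sum to 2 (valence 4) → 2 H
  atom 6: C, bond orders sum to 2 (valence 4) → 2 H
  atom 7: C, bond orders sum to 2 (valence 4) → 2 H
  atom 8: C, bond orders sum to 2 (valence 4) → 2 H
  atom 9: C, bond orders sum to 1 (valence 4) → 3 H
  atom 10: C with explicit H count 2
  atom 11: C, bond orders sum to 2 (valence 4) → 2 H
  atom 12: C, bond orders sum to 2 (valence 4) → 2 H
  atom 13: C, bond orders sum to 2 (valence 4) → 2 H
  atom 14: C, bond orders sum to 3 (valence 4) → 1 H
  atom 15: C, bond orders sum to 4 (valence 4) → 0 H
  atom 16: C, bond orders sum to 1 (valence 4) → 3 H
  atom 17: O, bond orders sum to 2 (valence 2) → 0 H
  atom 18: C, bond orders sum to 4 (valence 4) → 0 H
  atom 19: O, bond orders sum to 2 (valence 2) → 0 H
  atom 20: C, bond orders sum to 3 (valence 4) → 1 H
  atom 21: C, bond orders sum to 2 (valence 4) → 2 H
  atom 22: S, bond orders sum to 1 (valence 2) → 1 H
  atom 23: C, bond orders sum to 4 (valence 4) → 0 H
  atom 24: N, bond orders sum to 3 (valence 3) → 0 H
Totals → C:18, H:30, N:2, O:3, S:1.
In Hill order: C18H30N2O3S.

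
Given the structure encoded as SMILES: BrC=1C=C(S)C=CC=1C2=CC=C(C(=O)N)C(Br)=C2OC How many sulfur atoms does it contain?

Scan the SMILES for S atoms (remember two-letter symbols like Cl and Br are single atoms).
Sulfur count: 1.

1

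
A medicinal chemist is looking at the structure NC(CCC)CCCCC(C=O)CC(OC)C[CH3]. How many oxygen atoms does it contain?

2

Scan the SMILES for O atoms (remember two-letter symbols like Cl and Br are single atoms).
Oxygen count: 2.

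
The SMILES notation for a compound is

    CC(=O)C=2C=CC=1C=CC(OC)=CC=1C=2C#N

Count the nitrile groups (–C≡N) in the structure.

The nitrile motif appears at heavy-atom position 16 in the SMILES.
Other groups present: 1 ether, 1 ketone.
Nitrile count: 1.

1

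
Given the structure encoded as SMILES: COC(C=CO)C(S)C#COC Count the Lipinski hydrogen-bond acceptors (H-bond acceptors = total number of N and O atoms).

3

N atoms: 0; O atoms: 3.
Lipinski HBA = 0 + 3 = 3.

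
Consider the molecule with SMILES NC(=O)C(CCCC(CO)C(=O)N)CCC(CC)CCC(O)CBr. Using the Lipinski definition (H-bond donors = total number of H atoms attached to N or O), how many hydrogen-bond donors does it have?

6

Donors: find every N or O and count the H atoms it carries.
  atom 1 (N): bond orders sum to 1 → 2 H
  atom 3 (O): bond orders sum to 2 → 0 H
  atom 10 (O): bond orders sum to 1 → 1 H
  atom 12 (O): bond orders sum to 2 → 0 H
  atom 13 (N): bond orders sum to 1 → 2 H
  atom 22 (O): bond orders sum to 1 → 1 H
Lipinski HBD = 6.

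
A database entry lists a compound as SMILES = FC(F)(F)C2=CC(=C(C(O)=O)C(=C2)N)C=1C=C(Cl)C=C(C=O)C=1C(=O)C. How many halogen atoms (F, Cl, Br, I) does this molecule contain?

4

Halogen atoms appear at heavy-atom positions 1, 3, 4, 18 (1×Cl, 3×F).
Other groups present: 1 aldehyde, 1 carboxylic acid, 1 ketone, 1 primary amine.
Halogen count: 4.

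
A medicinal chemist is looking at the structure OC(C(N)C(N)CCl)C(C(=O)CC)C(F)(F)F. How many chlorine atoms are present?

Scan the SMILES for Cl atoms (remember two-letter symbols like Cl and Br are single atoms).
Chlorine count: 1.

1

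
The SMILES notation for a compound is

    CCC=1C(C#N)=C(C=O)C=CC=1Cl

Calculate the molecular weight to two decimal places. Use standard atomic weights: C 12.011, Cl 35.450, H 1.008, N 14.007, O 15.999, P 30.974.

First, the molecular formula is C10H8ClNO (counting implicit H from valence).
  C: 10 × 12.011 = 120.110
  Cl: 1 × 35.450 = 35.450
  H: 8 × 1.008 = 8.064
  N: 1 × 14.007 = 14.007
  O: 1 × 15.999 = 15.999
Sum: 10×12.011 + 1×35.450 + 8×1.008 + 1×14.007 + 1×15.999 = 193.630 → 193.63 g/mol.

193.63 g/mol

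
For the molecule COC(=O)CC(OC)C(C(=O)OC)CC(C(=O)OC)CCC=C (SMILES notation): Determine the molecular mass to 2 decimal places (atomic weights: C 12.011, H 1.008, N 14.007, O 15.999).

330.38 g/mol

First, the molecular formula is C16H26O7 (counting implicit H from valence).
  C: 16 × 12.011 = 192.176
  H: 26 × 1.008 = 26.208
  O: 7 × 15.999 = 111.993
Sum: 16×12.011 + 26×1.008 + 7×15.999 = 330.377 → 330.38 g/mol.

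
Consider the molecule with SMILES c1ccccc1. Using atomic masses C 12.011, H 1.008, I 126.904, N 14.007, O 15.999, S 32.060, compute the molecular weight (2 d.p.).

First, the molecular formula is C6H6 (counting implicit H from valence).
  C: 6 × 12.011 = 72.066
  H: 6 × 1.008 = 6.048
Sum: 6×12.011 + 6×1.008 = 78.114 → 78.11 g/mol.

78.11 g/mol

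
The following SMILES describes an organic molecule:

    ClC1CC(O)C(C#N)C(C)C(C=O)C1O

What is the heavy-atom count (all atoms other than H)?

15

Every atom symbol written in the SMILES (organic subset) is one heavy atom; implicit H are not written.
Heavy atoms by element → C:10, Cl:1, N:1, O:3.
Total: 15.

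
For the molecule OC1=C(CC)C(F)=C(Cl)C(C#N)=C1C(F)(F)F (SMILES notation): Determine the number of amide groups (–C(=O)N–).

Scan the SMILES for the amide motif — none present.
Groups that are present: 1 hydroxyl, 1 nitrile.

0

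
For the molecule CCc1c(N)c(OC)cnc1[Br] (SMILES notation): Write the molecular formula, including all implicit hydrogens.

Walk through each heavy atom and fill implicit hydrogens from standard valence (C 4, N 3, O 2, S 2, halogen 1); for lowercase aromatic atoms, an aromatic c carries 1 H when it has two neighbours and 0 H with three, and aromatic n carries 0 H:
  atom 1: C, bond orders sum to 1 (valence 4) → 3 H
  atom 2: C, bond orders sum to 2 (valence 4) → 2 H
  atom 3: aromatic c, 3 neighbours → 0 H
  atom 4: aromatic c, 3 neighbours → 0 H
  atom 5: N, bond orders sum to 1 (valence 3) → 2 H
  atom 6: aromatic c, 3 neighbours → 0 H
  atom 7: O, bond orders sum to 2 (valence 2) → 0 H
  atom 8: C, bond orders sum to 1 (valence 4) → 3 H
  atom 9: aromatic c, 2 neighbours → 1 H
  atom 10: aromatic n, 2 neighbours → 0 H
  atom 11: aromatic c, 3 neighbours → 0 H
  atom 12: Br with explicit H count 0
Totals → C:8, H:11, Br:1, N:2, O:1.

C8H11BrN2O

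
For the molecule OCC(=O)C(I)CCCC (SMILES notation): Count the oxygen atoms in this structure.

2

Scan the SMILES for O atoms (remember two-letter symbols like Cl and Br are single atoms).
Oxygen count: 2.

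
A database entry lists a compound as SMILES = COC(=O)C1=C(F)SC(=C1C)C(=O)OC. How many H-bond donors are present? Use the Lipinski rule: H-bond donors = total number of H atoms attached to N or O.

Donors: find every N or O and count the H atoms it carries.
  atom 2 (O): bond orders sum to 2 → 0 H
  atom 4 (O): bond orders sum to 2 → 0 H
  atom 13 (O): bond orders sum to 2 → 0 H
  atom 14 (O): bond orders sum to 2 → 0 H
Lipinski HBD = 0.

0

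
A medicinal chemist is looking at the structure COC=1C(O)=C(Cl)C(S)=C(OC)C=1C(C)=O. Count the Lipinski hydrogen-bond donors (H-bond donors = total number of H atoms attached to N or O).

1

Donors: find every N or O and count the H atoms it carries.
  atom 2 (O): bond orders sum to 2 → 0 H
  atom 5 (O): bond orders sum to 1 → 1 H
  atom 11 (O): bond orders sum to 2 → 0 H
  atom 16 (O): bond orders sum to 2 → 0 H
Lipinski HBD = 1.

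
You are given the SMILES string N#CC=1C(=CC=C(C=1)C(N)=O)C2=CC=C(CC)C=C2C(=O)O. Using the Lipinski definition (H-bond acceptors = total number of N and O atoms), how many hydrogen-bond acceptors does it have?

5

N atoms: 2; O atoms: 3.
Lipinski HBA = 2 + 3 = 5.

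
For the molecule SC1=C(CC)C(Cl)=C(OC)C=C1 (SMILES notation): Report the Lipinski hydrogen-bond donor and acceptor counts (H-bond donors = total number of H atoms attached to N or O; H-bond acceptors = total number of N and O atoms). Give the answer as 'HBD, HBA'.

Donors: find every N or O and count the H atoms it carries.
  atom 9 (O): bond orders sum to 2 → 0 H
Lipinski HBD = 0.
Acceptors: N atoms = 0, O atoms = 1 → HBA = 1.

0, 1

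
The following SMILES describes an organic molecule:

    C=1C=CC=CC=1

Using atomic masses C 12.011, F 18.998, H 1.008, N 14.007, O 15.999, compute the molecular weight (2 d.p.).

First, the molecular formula is C6H6 (counting implicit H from valence).
  C: 6 × 12.011 = 72.066
  H: 6 × 1.008 = 6.048
Sum: 6×12.011 + 6×1.008 = 78.114 → 78.11 g/mol.

78.11 g/mol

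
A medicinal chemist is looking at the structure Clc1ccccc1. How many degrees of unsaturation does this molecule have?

4

Molecular formula: C6H5Cl.
DoU = (2C + 2 + N − H − X) / 2, where X is the halogen count and O/S are ignored.
    = (2·6 + 2 + 0 − 5 − 1) / 2 = 8 / 2 = 4.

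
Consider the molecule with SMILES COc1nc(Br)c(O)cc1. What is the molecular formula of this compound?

C6H6BrNO2

Walk through each heavy atom and fill implicit hydrogens from standard valence (C 4, N 3, O 2, S 2, halogen 1); for lowercase aromatic atoms, an aromatic c carries 1 H when it has two neighbours and 0 H with three, and aromatic n carries 0 H:
  atom 1: C, bond orders sum to 1 (valence 4) → 3 H
  atom 2: O, bond orders sum to 2 (valence 2) → 0 H
  atom 3: aromatic c, 3 neighbours → 0 H
  atom 4: aromatic n, 2 neighbours → 0 H
  atom 5: aromatic c, 3 neighbours → 0 H
  atom 6: Br (halogen, monovalent) → 0 H
  atom 7: aromatic c, 3 neighbours → 0 H
  atom 8: O, bond orders sum to 1 (valence 2) → 1 H
  atom 9: aromatic c, 2 neighbours → 1 H
  atom 10: aromatic c, 2 neighbours → 1 H
Totals → C:6, H:6, Br:1, N:1, O:2.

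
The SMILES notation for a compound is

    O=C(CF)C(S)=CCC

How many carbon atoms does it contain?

Count every carbon token in the SMILES (each C, including those in ring-closure positions and inside branches).
Carbon count: 6.

6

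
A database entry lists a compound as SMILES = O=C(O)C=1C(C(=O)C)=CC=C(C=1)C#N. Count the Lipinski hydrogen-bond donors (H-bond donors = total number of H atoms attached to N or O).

1

Donors: find every N or O and count the H atoms it carries.
  atom 1 (O): bond orders sum to 2 → 0 H
  atom 3 (O): bond orders sum to 1 → 1 H
  atom 7 (O): bond orders sum to 2 → 0 H
  atom 14 (N): bond orders sum to 3 → 0 H
Lipinski HBD = 1.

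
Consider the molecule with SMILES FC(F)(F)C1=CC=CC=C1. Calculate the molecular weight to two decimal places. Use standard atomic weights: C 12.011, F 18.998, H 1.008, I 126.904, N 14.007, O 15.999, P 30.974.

146.11 g/mol

First, the molecular formula is C7H5F3 (counting implicit H from valence).
  C: 7 × 12.011 = 84.077
  F: 3 × 18.998 = 56.994
  H: 5 × 1.008 = 5.040
Sum: 7×12.011 + 3×18.998 + 5×1.008 = 146.111 → 146.11 g/mol.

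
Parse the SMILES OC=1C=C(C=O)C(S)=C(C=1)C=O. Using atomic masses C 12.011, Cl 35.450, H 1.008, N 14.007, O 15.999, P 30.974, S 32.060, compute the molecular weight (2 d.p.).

First, the molecular formula is C8H6O3S (counting implicit H from valence).
  C: 8 × 12.011 = 96.088
  H: 6 × 1.008 = 6.048
  O: 3 × 15.999 = 47.997
  S: 1 × 32.060 = 32.060
Sum: 8×12.011 + 6×1.008 + 3×15.999 + 1×32.060 = 182.193 → 182.19 g/mol.

182.19 g/mol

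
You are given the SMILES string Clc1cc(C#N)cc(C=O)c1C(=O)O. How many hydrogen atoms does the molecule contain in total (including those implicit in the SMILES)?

Walk through each heavy atom and fill implicit hydrogens from standard valence (C 4, N 3, O 2, S 2, halogen 1); for lowercase aromatic atoms, an aromatic c carries 1 H when it has two neighbours and 0 H with three, and aromatic n carries 0 H:
  atom 1: Cl (halogen, monovalent) → 0 H
  atom 2: aromatic c, 3 neighbours → 0 H
  atom 3: aromatic c, 2 neighbours → 1 H
  atom 4: aromatic c, 3 neighbours → 0 H
  atom 5: C, bond orders sum to 4 (valence 4) → 0 H
  atom 6: N, bond orders sum to 3 (valence 3) → 0 H
  atom 7: aromatic c, 2 neighbours → 1 H
  atom 8: aromatic c, 3 neighbours → 0 H
  atom 9: C, bond orders sum to 3 (valence 4) → 1 H
  atom 10: O, bond orders sum to 2 (valence 2) → 0 H
  atom 11: aromatic c, 3 neighbours → 0 H
  atom 12: C, bond orders sum to 4 (valence 4) → 0 H
  atom 13: O, bond orders sum to 2 (valence 2) → 0 H
  atom 14: O, bond orders sum to 1 (valence 2) → 1 H
Total hydrogens: 4.

4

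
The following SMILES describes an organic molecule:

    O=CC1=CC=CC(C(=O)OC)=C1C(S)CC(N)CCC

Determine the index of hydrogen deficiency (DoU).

Degree of unsaturation = (number of rings) + (number of π bonds).
Ring closures in the SMILES: 1.
π bonds: 5 double bonds (each 1 DoU) → 5 DoU from unsaturation.
Total DoU = 1 + 5 = 6.

6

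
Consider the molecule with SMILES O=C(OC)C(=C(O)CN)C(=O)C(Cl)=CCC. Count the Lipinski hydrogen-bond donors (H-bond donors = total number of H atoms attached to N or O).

Donors: find every N or O and count the H atoms it carries.
  atom 1 (O): bond orders sum to 2 → 0 H
  atom 3 (O): bond orders sum to 2 → 0 H
  atom 7 (O): bond orders sum to 1 → 1 H
  atom 9 (N): bond orders sum to 1 → 2 H
  atom 11 (O): bond orders sum to 2 → 0 H
Lipinski HBD = 3.

3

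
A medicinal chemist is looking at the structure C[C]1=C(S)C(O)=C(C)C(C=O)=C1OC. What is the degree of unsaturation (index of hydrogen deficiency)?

5

Degree of unsaturation = (number of rings) + (number of π bonds).
Ring closures in the SMILES: 1.
π bonds: 4 double bonds (each 1 DoU) → 4 DoU from unsaturation.
Total DoU = 1 + 4 = 5.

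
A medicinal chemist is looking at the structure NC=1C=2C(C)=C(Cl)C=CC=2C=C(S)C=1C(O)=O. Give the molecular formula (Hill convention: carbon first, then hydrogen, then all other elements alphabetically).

Walk through each heavy atom and fill implicit hydrogens from standard valence (C 4, N 3, O 2, S 2, halogen 1):
  atom 1: N, bond orders sum to 1 (valence 3) → 2 H
  atom 2: C, bond orders sum to 4 (valence 4) → 0 H
  atom 3: C, bond orders sum to 4 (valence 4) → 0 H
  atom 4: C, bond orders sum to 4 (valence 4) → 0 H
  atom 5: C, bond orders sum to 1 (valence 4) → 3 H
  atom 6: C, bond orders sum to 4 (valence 4) → 0 H
  atom 7: Cl (halogen, monovalent) → 0 H
  atom 8: C, bond orders sum to 3 (valence 4) → 1 H
  atom 9: C, bond orders sum to 3 (valence 4) → 1 H
  atom 10: C, bond orders sum to 4 (valence 4) → 0 H
  atom 11: C, bond orders sum to 3 (valence 4) → 1 H
  atom 12: C, bond orders sum to 4 (valence 4) → 0 H
  atom 13: S, bond orders sum to 1 (valence 2) → 1 H
  atom 14: C, bond orders sum to 4 (valence 4) → 0 H
  atom 15: C, bond orders sum to 4 (valence 4) → 0 H
  atom 16: O, bond orders sum to 1 (valence 2) → 1 H
  atom 17: O, bond orders sum to 2 (valence 2) → 0 H
Totals → C:12, H:10, Cl:1, N:1, O:2, S:1.
In Hill order: C12H10ClNO2S.

C12H10ClNO2S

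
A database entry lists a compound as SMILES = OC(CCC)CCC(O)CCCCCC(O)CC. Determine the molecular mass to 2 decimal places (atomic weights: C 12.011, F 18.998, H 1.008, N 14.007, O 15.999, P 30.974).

First, the molecular formula is C15H32O3 (counting implicit H from valence).
  C: 15 × 12.011 = 180.165
  H: 32 × 1.008 = 32.256
  O: 3 × 15.999 = 47.997
Sum: 15×12.011 + 32×1.008 + 3×15.999 = 260.418 → 260.42 g/mol.

260.42 g/mol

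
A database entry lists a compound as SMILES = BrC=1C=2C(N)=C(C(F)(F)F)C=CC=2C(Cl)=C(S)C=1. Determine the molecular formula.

Walk through each heavy atom and fill implicit hydrogens from standard valence (C 4, N 3, O 2, S 2, halogen 1):
  atom 1: Br (halogen, monovalent) → 0 H
  atom 2: C, bond orders sum to 4 (valence 4) → 0 H
  atom 3: C, bond orders sum to 4 (valence 4) → 0 H
  atom 4: C, bond orders sum to 4 (valence 4) → 0 H
  atom 5: N, bond orders sum to 1 (valence 3) → 2 H
  atom 6: C, bond orders sum to 4 (valence 4) → 0 H
  atom 7: C, bond orders sum to 4 (valence 4) → 0 H
  atom 8: F (halogen, monovalent) → 0 H
  atom 9: F (halogen, monovalent) → 0 H
  atom 10: F (halogen, monovalent) → 0 H
  atom 11: C, bond orders sum to 3 (valence 4) → 1 H
  atom 12: C, bond orders sum to 3 (valence 4) → 1 H
  atom 13: C, bond orders sum to 4 (valence 4) → 0 H
  atom 14: C, bond orders sum to 4 (valence 4) → 0 H
  atom 15: Cl (halogen, monovalent) → 0 H
  atom 16: C, bond orders sum to 4 (valence 4) → 0 H
  atom 17: S, bond orders sum to 1 (valence 2) → 1 H
  atom 18: C, bond orders sum to 3 (valence 4) → 1 H
Totals → C:11, H:6, Br:1, Cl:1, F:3, N:1, S:1.
In Hill order: C11H6BrClF3NS.

C11H6BrClF3NS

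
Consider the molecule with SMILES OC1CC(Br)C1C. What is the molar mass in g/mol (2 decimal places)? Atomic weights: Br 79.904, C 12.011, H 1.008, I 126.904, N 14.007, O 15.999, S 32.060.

165.03 g/mol

First, the molecular formula is C5H9BrO (counting implicit H from valence).
  Br: 1 × 79.904 = 79.904
  C: 5 × 12.011 = 60.055
  H: 9 × 1.008 = 9.072
  O: 1 × 15.999 = 15.999
Sum: 1×79.904 + 5×12.011 + 9×1.008 + 1×15.999 = 165.030 → 165.03 g/mol.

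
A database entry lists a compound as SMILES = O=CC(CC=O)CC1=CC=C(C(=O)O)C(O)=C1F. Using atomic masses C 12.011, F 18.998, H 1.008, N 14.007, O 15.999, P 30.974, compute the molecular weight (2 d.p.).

First, the molecular formula is C12H11FO5 (counting implicit H from valence).
  C: 12 × 12.011 = 144.132
  F: 1 × 18.998 = 18.998
  H: 11 × 1.008 = 11.088
  O: 5 × 15.999 = 79.995
Sum: 12×12.011 + 1×18.998 + 11×1.008 + 5×15.999 = 254.213 → 254.21 g/mol.

254.21 g/mol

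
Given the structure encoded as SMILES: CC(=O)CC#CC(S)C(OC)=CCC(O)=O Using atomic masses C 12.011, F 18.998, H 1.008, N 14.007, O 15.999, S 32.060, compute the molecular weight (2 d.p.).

242.29 g/mol

First, the molecular formula is C11H14O4S (counting implicit H from valence).
  C: 11 × 12.011 = 132.121
  H: 14 × 1.008 = 14.112
  O: 4 × 15.999 = 63.996
  S: 1 × 32.060 = 32.060
Sum: 11×12.011 + 14×1.008 + 4×15.999 + 1×32.060 = 242.289 → 242.29 g/mol.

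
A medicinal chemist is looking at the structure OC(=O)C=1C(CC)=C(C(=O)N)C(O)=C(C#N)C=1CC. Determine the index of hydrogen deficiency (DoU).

Molecular formula: C13H14N2O4.
DoU = (2C + 2 + N − H − X) / 2, where X is the halogen count and O/S are ignored.
    = (2·13 + 2 + 2 − 14 − 0) / 2 = 16 / 2 = 8.

8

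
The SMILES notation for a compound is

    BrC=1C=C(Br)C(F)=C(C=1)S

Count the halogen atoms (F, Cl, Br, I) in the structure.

Halogen atoms appear at heavy-atom positions 1, 5, 7 (2×Br, 1×F).
Other groups present: 1 thiol.
Halogen count: 3.

3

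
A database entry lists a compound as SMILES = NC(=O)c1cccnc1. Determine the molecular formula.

C6H6N2O

Walk through each heavy atom and fill implicit hydrogens from standard valence (C 4, N 3, O 2, S 2, halogen 1); for lowercase aromatic atoms, an aromatic c carries 1 H when it has two neighbours and 0 H with three, and aromatic n carries 0 H:
  atom 1: N, bond orders sum to 1 (valence 3) → 2 H
  atom 2: C, bond orders sum to 4 (valence 4) → 0 H
  atom 3: O, bond orders sum to 2 (valence 2) → 0 H
  atom 4: aromatic c, 3 neighbours → 0 H
  atom 5: aromatic c, 2 neighbours → 1 H
  atom 6: aromatic c, 2 neighbours → 1 H
  atom 7: aromatic c, 2 neighbours → 1 H
  atom 8: aromatic n, 2 neighbours → 0 H
  atom 9: aromatic c, 2 neighbours → 1 H
Totals → C:6, H:6, N:2, O:1.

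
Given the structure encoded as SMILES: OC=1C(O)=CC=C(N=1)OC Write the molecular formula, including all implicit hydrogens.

C6H7NO3

Walk through each heavy atom and fill implicit hydrogens from standard valence (C 4, N 3, O 2, S 2, halogen 1):
  atom 1: O, bond orders sum to 1 (valence 2) → 1 H
  atom 2: C, bond orders sum to 4 (valence 4) → 0 H
  atom 3: C, bond orders sum to 4 (valence 4) → 0 H
  atom 4: O, bond orders sum to 1 (valence 2) → 1 H
  atom 5: C, bond orders sum to 3 (valence 4) → 1 H
  atom 6: C, bond orders sum to 3 (valence 4) → 1 H
  atom 7: C, bond orders sum to 4 (valence 4) → 0 H
  atom 8: N, bond orders sum to 3 (valence 3) → 0 H
  atom 9: O, bond orders sum to 2 (valence 2) → 0 H
  atom 10: C, bond orders sum to 1 (valence 4) → 3 H
Totals → C:6, H:7, N:1, O:3.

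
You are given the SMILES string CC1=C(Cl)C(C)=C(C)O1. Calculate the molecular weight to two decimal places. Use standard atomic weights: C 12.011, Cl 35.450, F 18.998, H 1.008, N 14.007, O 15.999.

First, the molecular formula is C7H9ClO (counting implicit H from valence).
  C: 7 × 12.011 = 84.077
  Cl: 1 × 35.450 = 35.450
  H: 9 × 1.008 = 9.072
  O: 1 × 15.999 = 15.999
Sum: 7×12.011 + 1×35.450 + 9×1.008 + 1×15.999 = 144.598 → 144.60 g/mol.

144.60 g/mol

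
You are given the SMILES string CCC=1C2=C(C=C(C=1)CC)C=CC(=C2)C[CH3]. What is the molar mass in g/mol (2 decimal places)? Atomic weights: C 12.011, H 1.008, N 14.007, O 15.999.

First, the molecular formula is C16H20 (counting implicit H from valence).
  C: 16 × 12.011 = 192.176
  H: 20 × 1.008 = 20.160
Sum: 16×12.011 + 20×1.008 = 212.336 → 212.34 g/mol.

212.34 g/mol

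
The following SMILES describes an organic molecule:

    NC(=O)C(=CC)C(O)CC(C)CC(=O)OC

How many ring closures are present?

In SMILES, each pair of matching ring-closure digits denotes one ring-closing bond; the number of such bonds equals the number of independent rings.
Ring-closure bonds here: 0.

0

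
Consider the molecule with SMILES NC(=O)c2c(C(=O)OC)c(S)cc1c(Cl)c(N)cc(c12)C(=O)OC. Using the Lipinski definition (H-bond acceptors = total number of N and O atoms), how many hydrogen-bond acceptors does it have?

N atoms: 2; O atoms: 5.
Lipinski HBA = 2 + 5 = 7.

7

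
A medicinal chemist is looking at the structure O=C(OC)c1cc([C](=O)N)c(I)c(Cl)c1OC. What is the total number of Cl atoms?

Scan the SMILES for Cl atoms (remember two-letter symbols like Cl and Br are single atoms).
Chlorine count: 1.

1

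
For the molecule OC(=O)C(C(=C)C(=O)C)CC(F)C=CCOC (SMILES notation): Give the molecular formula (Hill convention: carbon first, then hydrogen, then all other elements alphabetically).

Walk through each heavy atom and fill implicit hydrogens from standard valence (C 4, N 3, O 2, S 2, halogen 1):
  atom 1: O, bond orders sum to 1 (valence 2) → 1 H
  atom 2: C, bond orders sum to 4 (valence 4) → 0 H
  atom 3: O, bond orders sum to 2 (valence 2) → 0 H
  atom 4: C, bond orders sum to 3 (valence 4) → 1 H
  atom 5: C, bond orders sum to 4 (valence 4) → 0 H
  atom 6: C, bond orders sum to 2 (valence 4) → 2 H
  atom 7: C, bond orders sum to 4 (valence 4) → 0 H
  atom 8: O, bond orders sum to 2 (valence 2) → 0 H
  atom 9: C, bond orders sum to 1 (valence 4) → 3 H
  atom 10: C, bond orders sum to 2 (valence 4) → 2 H
  atom 11: C, bond orders sum to 3 (valence 4) → 1 H
  atom 12: F (halogen, monovalent) → 0 H
  atom 13: C, bond orders sum to 3 (valence 4) → 1 H
  atom 14: C, bond orders sum to 3 (valence 4) → 1 H
  atom 15: C, bond orders sum to 2 (valence 4) → 2 H
  atom 16: O, bond orders sum to 2 (valence 2) → 0 H
  atom 17: C, bond orders sum to 1 (valence 4) → 3 H
Totals → C:12, H:17, F:1, O:4.

C12H17FO4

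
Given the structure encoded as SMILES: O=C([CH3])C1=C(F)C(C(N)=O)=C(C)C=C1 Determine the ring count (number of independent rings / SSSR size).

In SMILES, each pair of matching ring-closure digits denotes one ring-closing bond; the number of such bonds equals the number of independent rings.
Ring-closure bonds here: 1.

1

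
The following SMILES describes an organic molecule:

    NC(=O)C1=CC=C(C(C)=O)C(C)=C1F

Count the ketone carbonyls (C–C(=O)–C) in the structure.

The ketone motif appears at heavy-atom position 8 in the SMILES.
Other groups present: 1 amide.
Ketone count: 1.

1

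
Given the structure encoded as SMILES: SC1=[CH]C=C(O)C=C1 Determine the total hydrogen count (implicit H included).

6

Walk through each heavy atom and fill implicit hydrogens from standard valence (C 4, N 3, O 2, S 2, halogen 1):
  atom 1: S, bond orders sum to 1 (valence 2) → 1 H
  atom 2: C, bond orders sum to 4 (valence 4) → 0 H
  atom 3: C with explicit H count 1
  atom 4: C, bond orders sum to 3 (valence 4) → 1 H
  atom 5: C, bond orders sum to 4 (valence 4) → 0 H
  atom 6: O, bond orders sum to 1 (valence 2) → 1 H
  atom 7: C, bond orders sum to 3 (valence 4) → 1 H
  atom 8: C, bond orders sum to 3 (valence 4) → 1 H
Total hydrogens: 6.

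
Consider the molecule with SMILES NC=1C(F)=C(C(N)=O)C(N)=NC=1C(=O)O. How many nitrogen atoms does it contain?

4

Scan the SMILES for N atoms (remember two-letter symbols like Cl and Br are single atoms).
Nitrogen count: 4.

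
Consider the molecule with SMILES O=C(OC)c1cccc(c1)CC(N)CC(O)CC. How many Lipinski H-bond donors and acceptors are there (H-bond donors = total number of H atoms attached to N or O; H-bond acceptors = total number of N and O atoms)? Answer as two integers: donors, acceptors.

Donors: find every N or O and count the H atoms it carries.
  atom 1 (O): bond orders sum to 2 → 0 H
  atom 3 (O): bond orders sum to 2 → 0 H
  atom 13 (N): bond orders sum to 1 → 2 H
  atom 16 (O): bond orders sum to 1 → 1 H
Lipinski HBD = 3.
Acceptors: N atoms = 1, O atoms = 3 → HBA = 4.

3, 4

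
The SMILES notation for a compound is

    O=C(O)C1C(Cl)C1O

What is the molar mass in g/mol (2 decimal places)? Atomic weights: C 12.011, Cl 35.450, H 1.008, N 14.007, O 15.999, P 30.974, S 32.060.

First, the molecular formula is C4H5ClO3 (counting implicit H from valence).
  C: 4 × 12.011 = 48.044
  Cl: 1 × 35.450 = 35.450
  H: 5 × 1.008 = 5.040
  O: 3 × 15.999 = 47.997
Sum: 4×12.011 + 1×35.450 + 5×1.008 + 3×15.999 = 136.531 → 136.53 g/mol.

136.53 g/mol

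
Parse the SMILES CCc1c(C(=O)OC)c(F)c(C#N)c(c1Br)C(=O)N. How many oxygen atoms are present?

3

Scan the SMILES for O atoms (remember two-letter symbols like Cl and Br are single atoms).
Oxygen count: 3.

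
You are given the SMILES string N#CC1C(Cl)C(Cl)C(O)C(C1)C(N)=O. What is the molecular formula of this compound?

C8H10Cl2N2O2

Walk through each heavy atom and fill implicit hydrogens from standard valence (C 4, N 3, O 2, S 2, halogen 1):
  atom 1: N, bond orders sum to 3 (valence 3) → 0 H
  atom 2: C, bond orders sum to 4 (valence 4) → 0 H
  atom 3: C, bond orders sum to 3 (valence 4) → 1 H
  atom 4: C, bond orders sum to 3 (valence 4) → 1 H
  atom 5: Cl (halogen, monovalent) → 0 H
  atom 6: C, bond orders sum to 3 (valence 4) → 1 H
  atom 7: Cl (halogen, monovalent) → 0 H
  atom 8: C, bond orders sum to 3 (valence 4) → 1 H
  atom 9: O, bond orders sum to 1 (valence 2) → 1 H
  atom 10: C, bond orders sum to 3 (valence 4) → 1 H
  atom 11: C, bond orders sum to 2 (valence 4) → 2 H
  atom 12: C, bond orders sum to 4 (valence 4) → 0 H
  atom 13: N, bond orders sum to 1 (valence 3) → 2 H
  atom 14: O, bond orders sum to 2 (valence 2) → 0 H
Totals → C:8, H:10, Cl:2, N:2, O:2.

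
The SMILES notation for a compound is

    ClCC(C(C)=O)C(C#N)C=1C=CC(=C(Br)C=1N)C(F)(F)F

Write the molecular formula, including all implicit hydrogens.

Walk through each heavy atom and fill implicit hydrogens from standard valence (C 4, N 3, O 2, S 2, halogen 1):
  atom 1: Cl (halogen, monovalent) → 0 H
  atom 2: C, bond orders sum to 2 (valence 4) → 2 H
  atom 3: C, bond orders sum to 3 (valence 4) → 1 H
  atom 4: C, bond orders sum to 4 (valence 4) → 0 H
  atom 5: C, bond orders sum to 1 (valence 4) → 3 H
  atom 6: O, bond orders sum to 2 (valence 2) → 0 H
  atom 7: C, bond orders sum to 3 (valence 4) → 1 H
  atom 8: C, bond orders sum to 4 (valence 4) → 0 H
  atom 9: N, bond orders sum to 3 (valence 3) → 0 H
  atom 10: C, bond orders sum to 4 (valence 4) → 0 H
  atom 11: C, bond orders sum to 3 (valence 4) → 1 H
  atom 12: C, bond orders sum to 3 (valence 4) → 1 H
  atom 13: C, bond orders sum to 4 (valence 4) → 0 H
  atom 14: C, bond orders sum to 4 (valence 4) → 0 H
  atom 15: Br (halogen, monovalent) → 0 H
  atom 16: C, bond orders sum to 4 (valence 4) → 0 H
  atom 17: N, bond orders sum to 1 (valence 3) → 2 H
  atom 18: C, bond orders sum to 4 (valence 4) → 0 H
  atom 19: F (halogen, monovalent) → 0 H
  atom 20: F (halogen, monovalent) → 0 H
  atom 21: F (halogen, monovalent) → 0 H
Totals → C:13, H:11, Br:1, Cl:1, F:3, N:2, O:1.

C13H11BrClF3N2O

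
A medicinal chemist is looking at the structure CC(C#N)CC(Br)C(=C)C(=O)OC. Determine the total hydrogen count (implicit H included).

12

Walk through each heavy atom and fill implicit hydrogens from standard valence (C 4, N 3, O 2, S 2, halogen 1):
  atom 1: C, bond orders sum to 1 (valence 4) → 3 H
  atom 2: C, bond orders sum to 3 (valence 4) → 1 H
  atom 3: C, bond orders sum to 4 (valence 4) → 0 H
  atom 4: N, bond orders sum to 3 (valence 3) → 0 H
  atom 5: C, bond orders sum to 2 (valence 4) → 2 H
  atom 6: C, bond orders sum to 3 (valence 4) → 1 H
  atom 7: Br (halogen, monovalent) → 0 H
  atom 8: C, bond orders sum to 4 (valence 4) → 0 H
  atom 9: C, bond orders sum to 2 (valence 4) → 2 H
  atom 10: C, bond orders sum to 4 (valence 4) → 0 H
  atom 11: O, bond orders sum to 2 (valence 2) → 0 H
  atom 12: O, bond orders sum to 2 (valence 2) → 0 H
  atom 13: C, bond orders sum to 1 (valence 4) → 3 H
Total hydrogens: 12.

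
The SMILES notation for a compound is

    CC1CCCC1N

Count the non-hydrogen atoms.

Every atom symbol written in the SMILES (organic subset) is one heavy atom; implicit H are not written.
Heavy atoms by element → C:6, N:1.
Total: 7.

7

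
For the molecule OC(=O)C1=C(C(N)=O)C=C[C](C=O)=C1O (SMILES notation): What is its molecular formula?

C9H7NO5

Walk through each heavy atom and fill implicit hydrogens from standard valence (C 4, N 3, O 2, S 2, halogen 1):
  atom 1: O, bond orders sum to 1 (valence 2) → 1 H
  atom 2: C, bond orders sum to 4 (valence 4) → 0 H
  atom 3: O, bond orders sum to 2 (valence 2) → 0 H
  atom 4: C, bond orders sum to 4 (valence 4) → 0 H
  atom 5: C, bond orders sum to 4 (valence 4) → 0 H
  atom 6: C, bond orders sum to 4 (valence 4) → 0 H
  atom 7: N, bond orders sum to 1 (valence 3) → 2 H
  atom 8: O, bond orders sum to 2 (valence 2) → 0 H
  atom 9: C, bond orders sum to 3 (valence 4) → 1 H
  atom 10: C, bond orders sum to 3 (valence 4) → 1 H
  atom 11: C with explicit H count 0
  atom 12: C, bond orders sum to 3 (valence 4) → 1 H
  atom 13: O, bond orders sum to 2 (valence 2) → 0 H
  atom 14: C, bond orders sum to 4 (valence 4) → 0 H
  atom 15: O, bond orders sum to 1 (valence 2) → 1 H
Totals → C:9, H:7, N:1, O:5.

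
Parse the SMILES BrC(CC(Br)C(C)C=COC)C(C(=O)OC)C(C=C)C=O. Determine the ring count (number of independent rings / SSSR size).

In SMILES, each pair of matching ring-closure digits denotes one ring-closing bond; the number of such bonds equals the number of independent rings.
Ring-closure bonds here: 0.

0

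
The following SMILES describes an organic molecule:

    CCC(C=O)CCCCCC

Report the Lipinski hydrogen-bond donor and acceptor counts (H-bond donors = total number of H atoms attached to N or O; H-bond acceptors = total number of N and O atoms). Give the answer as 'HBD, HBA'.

Donors: find every N or O and count the H atoms it carries.
  atom 5 (O): bond orders sum to 2 → 0 H
Lipinski HBD = 0.
Acceptors: N atoms = 0, O atoms = 1 → HBA = 1.

0, 1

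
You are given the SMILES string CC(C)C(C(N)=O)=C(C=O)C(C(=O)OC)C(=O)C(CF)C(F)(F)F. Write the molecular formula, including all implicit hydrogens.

C14H17F4NO5

Walk through each heavy atom and fill implicit hydrogens from standard valence (C 4, N 3, O 2, S 2, halogen 1):
  atom 1: C, bond orders sum to 1 (valence 4) → 3 H
  atom 2: C, bond orders sum to 3 (valence 4) → 1 H
  atom 3: C, bond orders sum to 1 (valence 4) → 3 H
  atom 4: C, bond orders sum to 4 (valence 4) → 0 H
  atom 5: C, bond orders sum to 4 (valence 4) → 0 H
  atom 6: N, bond orders sum to 1 (valence 3) → 2 H
  atom 7: O, bond orders sum to 2 (valence 2) → 0 H
  atom 8: C, bond orders sum to 4 (valence 4) → 0 H
  atom 9: C, bond orders sum to 3 (valence 4) → 1 H
  atom 10: O, bond orders sum to 2 (valence 2) → 0 H
  atom 11: C, bond orders sum to 3 (valence 4) → 1 H
  atom 12: C, bond orders sum to 4 (valence 4) → 0 H
  atom 13: O, bond orders sum to 2 (valence 2) → 0 H
  atom 14: O, bond orders sum to 2 (valence 2) → 0 H
  atom 15: C, bond orders sum to 1 (valence 4) → 3 H
  atom 16: C, bond orders sum to 4 (valence 4) → 0 H
  atom 17: O, bond orders sum to 2 (valence 2) → 0 H
  atom 18: C, bond orders sum to 3 (valence 4) → 1 H
  atom 19: C, bond orders sum to 2 (valence 4) → 2 H
  atom 20: F (halogen, monovalent) → 0 H
  atom 21: C, bond orders sum to 4 (valence 4) → 0 H
  atom 22: F (halogen, monovalent) → 0 H
  atom 23: F (halogen, monovalent) → 0 H
  atom 24: F (halogen, monovalent) → 0 H
Totals → C:14, H:17, F:4, N:1, O:5.
In Hill order: C14H17F4NO5.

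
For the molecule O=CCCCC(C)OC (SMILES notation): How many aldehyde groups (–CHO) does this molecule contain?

1

The aldehyde motif appears at heavy-atom position 2 in the SMILES.
Other groups present: 1 ether.
Aldehyde count: 1.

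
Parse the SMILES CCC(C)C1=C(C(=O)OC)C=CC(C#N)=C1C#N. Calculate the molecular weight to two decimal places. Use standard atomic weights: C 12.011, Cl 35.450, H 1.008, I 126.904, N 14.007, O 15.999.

First, the molecular formula is C14H14N2O2 (counting implicit H from valence).
  C: 14 × 12.011 = 168.154
  H: 14 × 1.008 = 14.112
  N: 2 × 14.007 = 28.014
  O: 2 × 15.999 = 31.998
Sum: 14×12.011 + 14×1.008 + 2×14.007 + 2×15.999 = 242.278 → 242.28 g/mol.

242.28 g/mol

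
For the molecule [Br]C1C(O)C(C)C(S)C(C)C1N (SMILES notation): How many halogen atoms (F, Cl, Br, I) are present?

1

Halogen atoms appear at heavy-atom position 1 (1×Br).
Other groups present: 1 hydroxyl, 1 primary amine, 1 thiol.
Halogen count: 1.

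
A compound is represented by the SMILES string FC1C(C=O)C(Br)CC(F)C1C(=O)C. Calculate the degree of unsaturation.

3

Degree of unsaturation = (number of rings) + (number of π bonds).
Ring closures in the SMILES: 1.
π bonds: 2 double bonds (each 1 DoU) → 2 DoU from unsaturation.
Total DoU = 1 + 2 = 3.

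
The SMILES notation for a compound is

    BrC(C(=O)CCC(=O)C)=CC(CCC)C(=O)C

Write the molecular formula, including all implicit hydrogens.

C13H19BrO3

Walk through each heavy atom and fill implicit hydrogens from standard valence (C 4, N 3, O 2, S 2, halogen 1):
  atom 1: Br (halogen, monovalent) → 0 H
  atom 2: C, bond orders sum to 4 (valence 4) → 0 H
  atom 3: C, bond orders sum to 4 (valence 4) → 0 H
  atom 4: O, bond orders sum to 2 (valence 2) → 0 H
  atom 5: C, bond orders sum to 2 (valence 4) → 2 H
  atom 6: C, bond orders sum to 2 (valence 4) → 2 H
  atom 7: C, bond orders sum to 4 (valence 4) → 0 H
  atom 8: O, bond orders sum to 2 (valence 2) → 0 H
  atom 9: C, bond orders sum to 1 (valence 4) → 3 H
  atom 10: C, bond orders sum to 3 (valence 4) → 1 H
  atom 11: C, bond orders sum to 3 (valence 4) → 1 H
  atom 12: C, bond orders sum to 2 (valence 4) → 2 H
  atom 13: C, bond orders sum to 2 (valence 4) → 2 H
  atom 14: C, bond orders sum to 1 (valence 4) → 3 H
  atom 15: C, bond orders sum to 4 (valence 4) → 0 H
  atom 16: O, bond orders sum to 2 (valence 2) → 0 H
  atom 17: C, bond orders sum to 1 (valence 4) → 3 H
Totals → C:13, H:19, Br:1, O:3.
In Hill order: C13H19BrO3.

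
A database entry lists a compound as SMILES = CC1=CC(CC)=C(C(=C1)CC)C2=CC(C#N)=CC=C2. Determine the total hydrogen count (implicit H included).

Walk through each heavy atom and fill implicit hydrogens from standard valence (C 4, N 3, O 2, S 2, halogen 1):
  atom 1: C, bond orders sum to 1 (valence 4) → 3 H
  atom 2: C, bond orders sum to 4 (valence 4) → 0 H
  atom 3: C, bond orders sum to 3 (valence 4) → 1 H
  atom 4: C, bond orders sum to 4 (valence 4) → 0 H
  atom 5: C, bond orders sum to 2 (valence 4) → 2 H
  atom 6: C, bond orders sum to 1 (valence 4) → 3 H
  atom 7: C, bond orders sum to 4 (valence 4) → 0 H
  atom 8: C, bond orders sum to 4 (valence 4) → 0 H
  atom 9: C, bond orders sum to 3 (valence 4) → 1 H
  atom 10: C, bond orders sum to 2 (valence 4) → 2 H
  atom 11: C, bond orders sum to 1 (valence 4) → 3 H
  atom 12: C, bond orders sum to 4 (valence 4) → 0 H
  atom 13: C, bond orders sum to 3 (valence 4) → 1 H
  atom 14: C, bond orders sum to 4 (valence 4) → 0 H
  atom 15: C, bond orders sum to 4 (valence 4) → 0 H
  atom 16: N, bond orders sum to 3 (valence 3) → 0 H
  atom 17: C, bond orders sum to 3 (valence 4) → 1 H
  atom 18: C, bond orders sum to 3 (valence 4) → 1 H
  atom 19: C, bond orders sum to 3 (valence 4) → 1 H
Total hydrogens: 19.

19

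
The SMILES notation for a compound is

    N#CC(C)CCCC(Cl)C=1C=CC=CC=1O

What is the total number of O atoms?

1

Scan the SMILES for O atoms (remember two-letter symbols like Cl and Br are single atoms).
Oxygen count: 1.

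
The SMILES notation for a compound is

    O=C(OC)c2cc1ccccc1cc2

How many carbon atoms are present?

12

Count every carbon token in the SMILES (each C, including those in ring-closure positions and inside branches).
Carbon count: 12.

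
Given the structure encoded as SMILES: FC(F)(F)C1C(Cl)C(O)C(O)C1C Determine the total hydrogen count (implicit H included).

10

Walk through each heavy atom and fill implicit hydrogens from standard valence (C 4, N 3, O 2, S 2, halogen 1):
  atom 1: F (halogen, monovalent) → 0 H
  atom 2: C, bond orders sum to 4 (valence 4) → 0 H
  atom 3: F (halogen, monovalent) → 0 H
  atom 4: F (halogen, monovalent) → 0 H
  atom 5: C, bond orders sum to 3 (valence 4) → 1 H
  atom 6: C, bond orders sum to 3 (valence 4) → 1 H
  atom 7: Cl (halogen, monovalent) → 0 H
  atom 8: C, bond orders sum to 3 (valence 4) → 1 H
  atom 9: O, bond orders sum to 1 (valence 2) → 1 H
  atom 10: C, bond orders sum to 3 (valence 4) → 1 H
  atom 11: O, bond orders sum to 1 (valence 2) → 1 H
  atom 12: C, bond orders sum to 3 (valence 4) → 1 H
  atom 13: C, bond orders sum to 1 (valence 4) → 3 H
Total hydrogens: 10.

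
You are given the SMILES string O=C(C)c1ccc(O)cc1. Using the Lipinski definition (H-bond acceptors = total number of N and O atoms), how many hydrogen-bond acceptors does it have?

N atoms: 0; O atoms: 2.
Lipinski HBA = 0 + 2 = 2.

2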